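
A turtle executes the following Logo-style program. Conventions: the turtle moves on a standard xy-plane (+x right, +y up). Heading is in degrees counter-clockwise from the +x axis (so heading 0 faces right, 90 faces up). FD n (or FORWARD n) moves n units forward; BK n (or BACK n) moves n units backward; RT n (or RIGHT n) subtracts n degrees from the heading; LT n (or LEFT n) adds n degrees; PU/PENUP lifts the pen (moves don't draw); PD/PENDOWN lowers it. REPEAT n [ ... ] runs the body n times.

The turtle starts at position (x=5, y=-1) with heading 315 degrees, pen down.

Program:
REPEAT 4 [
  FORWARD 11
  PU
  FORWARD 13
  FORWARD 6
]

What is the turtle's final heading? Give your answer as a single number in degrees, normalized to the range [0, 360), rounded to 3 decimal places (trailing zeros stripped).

Executing turtle program step by step:
Start: pos=(5,-1), heading=315, pen down
REPEAT 4 [
  -- iteration 1/4 --
  FD 11: (5,-1) -> (12.778,-8.778) [heading=315, draw]
  PU: pen up
  FD 13: (12.778,-8.778) -> (21.971,-17.971) [heading=315, move]
  FD 6: (21.971,-17.971) -> (26.213,-22.213) [heading=315, move]
  -- iteration 2/4 --
  FD 11: (26.213,-22.213) -> (33.991,-29.991) [heading=315, move]
  PU: pen up
  FD 13: (33.991,-29.991) -> (43.184,-39.184) [heading=315, move]
  FD 6: (43.184,-39.184) -> (47.426,-43.426) [heading=315, move]
  -- iteration 3/4 --
  FD 11: (47.426,-43.426) -> (55.205,-51.205) [heading=315, move]
  PU: pen up
  FD 13: (55.205,-51.205) -> (64.397,-60.397) [heading=315, move]
  FD 6: (64.397,-60.397) -> (68.64,-64.64) [heading=315, move]
  -- iteration 4/4 --
  FD 11: (68.64,-64.64) -> (76.418,-72.418) [heading=315, move]
  PU: pen up
  FD 13: (76.418,-72.418) -> (85.61,-81.61) [heading=315, move]
  FD 6: (85.61,-81.61) -> (89.853,-85.853) [heading=315, move]
]
Final: pos=(89.853,-85.853), heading=315, 1 segment(s) drawn

Answer: 315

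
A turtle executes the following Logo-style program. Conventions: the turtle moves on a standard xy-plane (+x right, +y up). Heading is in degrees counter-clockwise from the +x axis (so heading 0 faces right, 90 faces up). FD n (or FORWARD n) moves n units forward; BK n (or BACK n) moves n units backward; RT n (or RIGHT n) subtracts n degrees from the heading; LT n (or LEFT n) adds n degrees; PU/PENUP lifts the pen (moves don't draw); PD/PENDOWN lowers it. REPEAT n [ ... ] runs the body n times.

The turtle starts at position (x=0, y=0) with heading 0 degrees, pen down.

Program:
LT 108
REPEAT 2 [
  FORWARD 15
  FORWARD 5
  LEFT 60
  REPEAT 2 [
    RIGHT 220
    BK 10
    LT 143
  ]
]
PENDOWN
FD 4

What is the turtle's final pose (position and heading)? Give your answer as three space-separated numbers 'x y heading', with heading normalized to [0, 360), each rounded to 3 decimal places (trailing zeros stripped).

Executing turtle program step by step:
Start: pos=(0,0), heading=0, pen down
LT 108: heading 0 -> 108
REPEAT 2 [
  -- iteration 1/2 --
  FD 15: (0,0) -> (-4.635,14.266) [heading=108, draw]
  FD 5: (-4.635,14.266) -> (-6.18,19.021) [heading=108, draw]
  LT 60: heading 108 -> 168
  REPEAT 2 [
    -- iteration 1/2 --
    RT 220: heading 168 -> 308
    BK 10: (-6.18,19.021) -> (-12.337,26.901) [heading=308, draw]
    LT 143: heading 308 -> 91
    -- iteration 2/2 --
    RT 220: heading 91 -> 231
    BK 10: (-12.337,26.901) -> (-6.044,34.673) [heading=231, draw]
    LT 143: heading 231 -> 14
  ]
  -- iteration 2/2 --
  FD 15: (-6.044,34.673) -> (8.511,38.302) [heading=14, draw]
  FD 5: (8.511,38.302) -> (13.362,39.511) [heading=14, draw]
  LT 60: heading 14 -> 74
  REPEAT 2 [
    -- iteration 1/2 --
    RT 220: heading 74 -> 214
    BK 10: (13.362,39.511) -> (21.653,45.103) [heading=214, draw]
    LT 143: heading 214 -> 357
    -- iteration 2/2 --
    RT 220: heading 357 -> 137
    BK 10: (21.653,45.103) -> (28.966,38.283) [heading=137, draw]
    LT 143: heading 137 -> 280
  ]
]
PD: pen down
FD 4: (28.966,38.283) -> (29.661,34.344) [heading=280, draw]
Final: pos=(29.661,34.344), heading=280, 9 segment(s) drawn

Answer: 29.661 34.344 280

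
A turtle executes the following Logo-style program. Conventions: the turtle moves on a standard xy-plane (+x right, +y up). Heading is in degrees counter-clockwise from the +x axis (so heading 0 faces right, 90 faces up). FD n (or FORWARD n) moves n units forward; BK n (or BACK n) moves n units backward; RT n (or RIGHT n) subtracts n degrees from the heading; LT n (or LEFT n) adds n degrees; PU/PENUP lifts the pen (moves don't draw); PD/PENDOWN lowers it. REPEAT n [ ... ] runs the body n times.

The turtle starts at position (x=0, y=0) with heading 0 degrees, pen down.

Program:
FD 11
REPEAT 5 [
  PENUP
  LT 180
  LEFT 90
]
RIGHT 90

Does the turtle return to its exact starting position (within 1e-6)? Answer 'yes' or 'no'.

Executing turtle program step by step:
Start: pos=(0,0), heading=0, pen down
FD 11: (0,0) -> (11,0) [heading=0, draw]
REPEAT 5 [
  -- iteration 1/5 --
  PU: pen up
  LT 180: heading 0 -> 180
  LT 90: heading 180 -> 270
  -- iteration 2/5 --
  PU: pen up
  LT 180: heading 270 -> 90
  LT 90: heading 90 -> 180
  -- iteration 3/5 --
  PU: pen up
  LT 180: heading 180 -> 0
  LT 90: heading 0 -> 90
  -- iteration 4/5 --
  PU: pen up
  LT 180: heading 90 -> 270
  LT 90: heading 270 -> 0
  -- iteration 5/5 --
  PU: pen up
  LT 180: heading 0 -> 180
  LT 90: heading 180 -> 270
]
RT 90: heading 270 -> 180
Final: pos=(11,0), heading=180, 1 segment(s) drawn

Start position: (0, 0)
Final position: (11, 0)
Distance = 11; >= 1e-6 -> NOT closed

Answer: no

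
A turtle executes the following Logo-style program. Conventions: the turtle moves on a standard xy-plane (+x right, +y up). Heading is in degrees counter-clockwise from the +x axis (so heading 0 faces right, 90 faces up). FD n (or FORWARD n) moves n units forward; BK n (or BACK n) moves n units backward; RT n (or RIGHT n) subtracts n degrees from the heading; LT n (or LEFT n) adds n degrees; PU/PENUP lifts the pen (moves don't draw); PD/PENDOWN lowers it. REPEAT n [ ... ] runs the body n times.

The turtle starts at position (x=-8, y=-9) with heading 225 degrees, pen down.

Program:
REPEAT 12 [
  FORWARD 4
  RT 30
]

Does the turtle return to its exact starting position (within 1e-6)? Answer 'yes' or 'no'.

Executing turtle program step by step:
Start: pos=(-8,-9), heading=225, pen down
REPEAT 12 [
  -- iteration 1/12 --
  FD 4: (-8,-9) -> (-10.828,-11.828) [heading=225, draw]
  RT 30: heading 225 -> 195
  -- iteration 2/12 --
  FD 4: (-10.828,-11.828) -> (-14.692,-12.864) [heading=195, draw]
  RT 30: heading 195 -> 165
  -- iteration 3/12 --
  FD 4: (-14.692,-12.864) -> (-18.556,-11.828) [heading=165, draw]
  RT 30: heading 165 -> 135
  -- iteration 4/12 --
  FD 4: (-18.556,-11.828) -> (-21.384,-9) [heading=135, draw]
  RT 30: heading 135 -> 105
  -- iteration 5/12 --
  FD 4: (-21.384,-9) -> (-22.42,-5.136) [heading=105, draw]
  RT 30: heading 105 -> 75
  -- iteration 6/12 --
  FD 4: (-22.42,-5.136) -> (-21.384,-1.273) [heading=75, draw]
  RT 30: heading 75 -> 45
  -- iteration 7/12 --
  FD 4: (-21.384,-1.273) -> (-18.556,1.556) [heading=45, draw]
  RT 30: heading 45 -> 15
  -- iteration 8/12 --
  FD 4: (-18.556,1.556) -> (-14.692,2.591) [heading=15, draw]
  RT 30: heading 15 -> 345
  -- iteration 9/12 --
  FD 4: (-14.692,2.591) -> (-10.828,1.556) [heading=345, draw]
  RT 30: heading 345 -> 315
  -- iteration 10/12 --
  FD 4: (-10.828,1.556) -> (-8,-1.273) [heading=315, draw]
  RT 30: heading 315 -> 285
  -- iteration 11/12 --
  FD 4: (-8,-1.273) -> (-6.965,-5.136) [heading=285, draw]
  RT 30: heading 285 -> 255
  -- iteration 12/12 --
  FD 4: (-6.965,-5.136) -> (-8,-9) [heading=255, draw]
  RT 30: heading 255 -> 225
]
Final: pos=(-8,-9), heading=225, 12 segment(s) drawn

Start position: (-8, -9)
Final position: (-8, -9)
Distance = 0; < 1e-6 -> CLOSED

Answer: yes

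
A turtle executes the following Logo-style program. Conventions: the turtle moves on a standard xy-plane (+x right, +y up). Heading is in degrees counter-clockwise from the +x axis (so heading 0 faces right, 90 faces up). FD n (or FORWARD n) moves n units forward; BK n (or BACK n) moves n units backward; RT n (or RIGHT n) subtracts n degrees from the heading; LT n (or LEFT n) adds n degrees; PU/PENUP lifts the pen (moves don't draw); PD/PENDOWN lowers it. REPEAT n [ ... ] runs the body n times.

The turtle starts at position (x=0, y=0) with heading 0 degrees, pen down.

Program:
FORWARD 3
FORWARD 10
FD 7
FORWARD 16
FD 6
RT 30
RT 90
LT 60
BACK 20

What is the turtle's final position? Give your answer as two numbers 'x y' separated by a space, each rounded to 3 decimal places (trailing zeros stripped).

Answer: 32 17.321

Derivation:
Executing turtle program step by step:
Start: pos=(0,0), heading=0, pen down
FD 3: (0,0) -> (3,0) [heading=0, draw]
FD 10: (3,0) -> (13,0) [heading=0, draw]
FD 7: (13,0) -> (20,0) [heading=0, draw]
FD 16: (20,0) -> (36,0) [heading=0, draw]
FD 6: (36,0) -> (42,0) [heading=0, draw]
RT 30: heading 0 -> 330
RT 90: heading 330 -> 240
LT 60: heading 240 -> 300
BK 20: (42,0) -> (32,17.321) [heading=300, draw]
Final: pos=(32,17.321), heading=300, 6 segment(s) drawn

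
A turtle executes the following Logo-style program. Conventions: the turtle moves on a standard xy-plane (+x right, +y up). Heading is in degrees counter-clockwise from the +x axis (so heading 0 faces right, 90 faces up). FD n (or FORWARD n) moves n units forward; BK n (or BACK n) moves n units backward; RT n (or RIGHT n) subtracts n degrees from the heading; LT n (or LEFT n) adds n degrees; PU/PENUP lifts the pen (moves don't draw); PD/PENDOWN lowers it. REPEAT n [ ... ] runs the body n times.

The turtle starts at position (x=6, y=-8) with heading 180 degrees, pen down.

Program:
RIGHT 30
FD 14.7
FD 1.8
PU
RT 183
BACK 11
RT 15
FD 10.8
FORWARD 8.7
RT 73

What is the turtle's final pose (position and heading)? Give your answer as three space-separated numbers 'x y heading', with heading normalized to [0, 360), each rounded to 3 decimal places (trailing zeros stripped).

Executing turtle program step by step:
Start: pos=(6,-8), heading=180, pen down
RT 30: heading 180 -> 150
FD 14.7: (6,-8) -> (-6.731,-0.65) [heading=150, draw]
FD 1.8: (-6.731,-0.65) -> (-8.289,0.25) [heading=150, draw]
PU: pen up
RT 183: heading 150 -> 327
BK 11: (-8.289,0.25) -> (-17.515,6.241) [heading=327, move]
RT 15: heading 327 -> 312
FD 10.8: (-17.515,6.241) -> (-10.288,-1.785) [heading=312, move]
FD 8.7: (-10.288,-1.785) -> (-4.467,-8.25) [heading=312, move]
RT 73: heading 312 -> 239
Final: pos=(-4.467,-8.25), heading=239, 2 segment(s) drawn

Answer: -4.467 -8.25 239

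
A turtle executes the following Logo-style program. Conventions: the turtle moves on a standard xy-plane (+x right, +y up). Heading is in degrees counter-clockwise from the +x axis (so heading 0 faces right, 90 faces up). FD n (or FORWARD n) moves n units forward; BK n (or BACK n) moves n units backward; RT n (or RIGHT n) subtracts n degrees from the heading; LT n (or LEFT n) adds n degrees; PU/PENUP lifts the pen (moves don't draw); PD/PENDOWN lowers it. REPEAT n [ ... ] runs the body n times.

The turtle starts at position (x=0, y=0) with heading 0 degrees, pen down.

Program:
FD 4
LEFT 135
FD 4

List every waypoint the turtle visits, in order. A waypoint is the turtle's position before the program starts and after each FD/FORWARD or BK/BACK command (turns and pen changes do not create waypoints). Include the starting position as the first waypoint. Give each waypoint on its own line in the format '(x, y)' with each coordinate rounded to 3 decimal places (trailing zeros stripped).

Executing turtle program step by step:
Start: pos=(0,0), heading=0, pen down
FD 4: (0,0) -> (4,0) [heading=0, draw]
LT 135: heading 0 -> 135
FD 4: (4,0) -> (1.172,2.828) [heading=135, draw]
Final: pos=(1.172,2.828), heading=135, 2 segment(s) drawn
Waypoints (3 total):
(0, 0)
(4, 0)
(1.172, 2.828)

Answer: (0, 0)
(4, 0)
(1.172, 2.828)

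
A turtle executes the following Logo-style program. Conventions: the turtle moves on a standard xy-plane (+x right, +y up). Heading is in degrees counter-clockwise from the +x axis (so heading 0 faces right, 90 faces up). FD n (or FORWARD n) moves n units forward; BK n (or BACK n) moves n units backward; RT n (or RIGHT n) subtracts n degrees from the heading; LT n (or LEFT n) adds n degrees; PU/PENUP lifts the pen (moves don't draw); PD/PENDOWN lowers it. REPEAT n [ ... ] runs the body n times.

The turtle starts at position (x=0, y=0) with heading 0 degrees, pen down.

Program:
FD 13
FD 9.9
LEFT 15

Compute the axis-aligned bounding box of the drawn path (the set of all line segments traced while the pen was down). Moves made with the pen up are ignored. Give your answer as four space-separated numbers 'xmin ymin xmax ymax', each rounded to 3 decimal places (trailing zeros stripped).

Executing turtle program step by step:
Start: pos=(0,0), heading=0, pen down
FD 13: (0,0) -> (13,0) [heading=0, draw]
FD 9.9: (13,0) -> (22.9,0) [heading=0, draw]
LT 15: heading 0 -> 15
Final: pos=(22.9,0), heading=15, 2 segment(s) drawn

Segment endpoints: x in {0, 13, 22.9}, y in {0}
xmin=0, ymin=0, xmax=22.9, ymax=0

Answer: 0 0 22.9 0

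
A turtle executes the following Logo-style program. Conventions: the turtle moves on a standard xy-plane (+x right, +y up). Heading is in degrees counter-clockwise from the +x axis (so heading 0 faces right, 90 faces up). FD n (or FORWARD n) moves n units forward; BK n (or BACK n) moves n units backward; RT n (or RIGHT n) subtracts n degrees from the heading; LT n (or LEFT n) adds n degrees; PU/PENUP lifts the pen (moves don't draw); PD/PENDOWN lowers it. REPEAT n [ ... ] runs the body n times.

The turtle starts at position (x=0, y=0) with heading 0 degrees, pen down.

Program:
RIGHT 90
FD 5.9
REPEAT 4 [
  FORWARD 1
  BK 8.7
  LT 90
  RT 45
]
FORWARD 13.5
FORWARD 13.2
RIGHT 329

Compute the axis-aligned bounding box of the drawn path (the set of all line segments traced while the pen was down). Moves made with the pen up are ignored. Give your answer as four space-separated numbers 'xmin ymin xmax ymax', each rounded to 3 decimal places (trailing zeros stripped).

Answer: -18.589 -6.9 0.707 28.5

Derivation:
Executing turtle program step by step:
Start: pos=(0,0), heading=0, pen down
RT 90: heading 0 -> 270
FD 5.9: (0,0) -> (0,-5.9) [heading=270, draw]
REPEAT 4 [
  -- iteration 1/4 --
  FD 1: (0,-5.9) -> (0,-6.9) [heading=270, draw]
  BK 8.7: (0,-6.9) -> (0,1.8) [heading=270, draw]
  LT 90: heading 270 -> 0
  RT 45: heading 0 -> 315
  -- iteration 2/4 --
  FD 1: (0,1.8) -> (0.707,1.093) [heading=315, draw]
  BK 8.7: (0.707,1.093) -> (-5.445,7.245) [heading=315, draw]
  LT 90: heading 315 -> 45
  RT 45: heading 45 -> 0
  -- iteration 3/4 --
  FD 1: (-5.445,7.245) -> (-4.445,7.245) [heading=0, draw]
  BK 8.7: (-4.445,7.245) -> (-13.145,7.245) [heading=0, draw]
  LT 90: heading 0 -> 90
  RT 45: heading 90 -> 45
  -- iteration 4/4 --
  FD 1: (-13.145,7.245) -> (-12.438,7.952) [heading=45, draw]
  BK 8.7: (-12.438,7.952) -> (-18.589,1.8) [heading=45, draw]
  LT 90: heading 45 -> 135
  RT 45: heading 135 -> 90
]
FD 13.5: (-18.589,1.8) -> (-18.589,15.3) [heading=90, draw]
FD 13.2: (-18.589,15.3) -> (-18.589,28.5) [heading=90, draw]
RT 329: heading 90 -> 121
Final: pos=(-18.589,28.5), heading=121, 11 segment(s) drawn

Segment endpoints: x in {-18.589, -13.145, -12.438, -5.445, -4.445, 0, 0, 0, 0, 0.707}, y in {-6.9, -5.9, 0, 1.093, 1.8, 7.245, 7.952, 15.3, 28.5}
xmin=-18.589, ymin=-6.9, xmax=0.707, ymax=28.5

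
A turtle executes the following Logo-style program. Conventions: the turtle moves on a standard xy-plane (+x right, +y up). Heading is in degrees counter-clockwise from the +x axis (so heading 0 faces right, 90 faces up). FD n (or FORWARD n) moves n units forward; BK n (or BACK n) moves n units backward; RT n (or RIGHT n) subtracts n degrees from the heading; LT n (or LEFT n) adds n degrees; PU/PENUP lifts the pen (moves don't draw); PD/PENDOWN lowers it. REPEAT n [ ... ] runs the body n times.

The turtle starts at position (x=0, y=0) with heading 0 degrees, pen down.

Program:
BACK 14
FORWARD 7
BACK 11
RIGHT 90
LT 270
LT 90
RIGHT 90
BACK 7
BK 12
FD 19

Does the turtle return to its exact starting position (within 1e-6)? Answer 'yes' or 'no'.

Executing turtle program step by step:
Start: pos=(0,0), heading=0, pen down
BK 14: (0,0) -> (-14,0) [heading=0, draw]
FD 7: (-14,0) -> (-7,0) [heading=0, draw]
BK 11: (-7,0) -> (-18,0) [heading=0, draw]
RT 90: heading 0 -> 270
LT 270: heading 270 -> 180
LT 90: heading 180 -> 270
RT 90: heading 270 -> 180
BK 7: (-18,0) -> (-11,0) [heading=180, draw]
BK 12: (-11,0) -> (1,0) [heading=180, draw]
FD 19: (1,0) -> (-18,0) [heading=180, draw]
Final: pos=(-18,0), heading=180, 6 segment(s) drawn

Start position: (0, 0)
Final position: (-18, 0)
Distance = 18; >= 1e-6 -> NOT closed

Answer: no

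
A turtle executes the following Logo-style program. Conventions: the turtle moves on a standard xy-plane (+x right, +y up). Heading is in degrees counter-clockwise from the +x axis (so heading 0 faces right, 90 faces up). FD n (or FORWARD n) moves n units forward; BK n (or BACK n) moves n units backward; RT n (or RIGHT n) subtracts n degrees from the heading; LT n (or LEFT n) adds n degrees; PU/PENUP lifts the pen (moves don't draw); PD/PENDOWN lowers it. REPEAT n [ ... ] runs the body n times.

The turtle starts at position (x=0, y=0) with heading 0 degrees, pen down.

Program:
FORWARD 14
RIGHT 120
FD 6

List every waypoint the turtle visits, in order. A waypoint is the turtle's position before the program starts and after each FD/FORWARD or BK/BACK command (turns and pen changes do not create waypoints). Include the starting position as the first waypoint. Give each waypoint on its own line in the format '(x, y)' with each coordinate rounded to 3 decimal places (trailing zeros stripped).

Answer: (0, 0)
(14, 0)
(11, -5.196)

Derivation:
Executing turtle program step by step:
Start: pos=(0,0), heading=0, pen down
FD 14: (0,0) -> (14,0) [heading=0, draw]
RT 120: heading 0 -> 240
FD 6: (14,0) -> (11,-5.196) [heading=240, draw]
Final: pos=(11,-5.196), heading=240, 2 segment(s) drawn
Waypoints (3 total):
(0, 0)
(14, 0)
(11, -5.196)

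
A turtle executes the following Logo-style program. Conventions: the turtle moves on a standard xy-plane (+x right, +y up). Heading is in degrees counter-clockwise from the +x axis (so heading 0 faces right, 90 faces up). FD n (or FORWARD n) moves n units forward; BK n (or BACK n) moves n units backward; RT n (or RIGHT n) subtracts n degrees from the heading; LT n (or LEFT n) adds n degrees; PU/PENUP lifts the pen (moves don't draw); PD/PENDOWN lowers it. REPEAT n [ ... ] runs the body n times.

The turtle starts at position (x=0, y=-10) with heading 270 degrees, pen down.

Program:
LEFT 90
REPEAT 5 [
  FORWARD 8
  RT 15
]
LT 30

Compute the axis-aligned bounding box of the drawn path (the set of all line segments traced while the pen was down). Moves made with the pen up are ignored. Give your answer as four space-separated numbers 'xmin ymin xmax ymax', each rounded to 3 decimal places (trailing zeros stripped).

Executing turtle program step by step:
Start: pos=(0,-10), heading=270, pen down
LT 90: heading 270 -> 0
REPEAT 5 [
  -- iteration 1/5 --
  FD 8: (0,-10) -> (8,-10) [heading=0, draw]
  RT 15: heading 0 -> 345
  -- iteration 2/5 --
  FD 8: (8,-10) -> (15.727,-12.071) [heading=345, draw]
  RT 15: heading 345 -> 330
  -- iteration 3/5 --
  FD 8: (15.727,-12.071) -> (22.656,-16.071) [heading=330, draw]
  RT 15: heading 330 -> 315
  -- iteration 4/5 --
  FD 8: (22.656,-16.071) -> (28.312,-21.727) [heading=315, draw]
  RT 15: heading 315 -> 300
  -- iteration 5/5 --
  FD 8: (28.312,-21.727) -> (32.312,-28.656) [heading=300, draw]
  RT 15: heading 300 -> 285
]
LT 30: heading 285 -> 315
Final: pos=(32.312,-28.656), heading=315, 5 segment(s) drawn

Segment endpoints: x in {0, 8, 15.727, 22.656, 28.312, 32.312}, y in {-28.656, -21.727, -16.071, -12.071, -10, -10}
xmin=0, ymin=-28.656, xmax=32.312, ymax=-10

Answer: 0 -28.656 32.312 -10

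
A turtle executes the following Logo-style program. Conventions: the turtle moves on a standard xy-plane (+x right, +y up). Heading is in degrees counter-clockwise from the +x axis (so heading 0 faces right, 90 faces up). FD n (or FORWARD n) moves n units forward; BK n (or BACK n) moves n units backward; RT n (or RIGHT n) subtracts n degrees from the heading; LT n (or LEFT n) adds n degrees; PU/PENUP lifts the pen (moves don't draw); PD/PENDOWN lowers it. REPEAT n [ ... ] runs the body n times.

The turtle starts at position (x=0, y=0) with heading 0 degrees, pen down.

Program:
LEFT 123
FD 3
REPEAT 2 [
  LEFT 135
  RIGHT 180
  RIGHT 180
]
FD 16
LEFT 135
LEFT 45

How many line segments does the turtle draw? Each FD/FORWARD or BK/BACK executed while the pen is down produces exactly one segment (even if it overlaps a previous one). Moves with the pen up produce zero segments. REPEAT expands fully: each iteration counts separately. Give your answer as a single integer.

Answer: 2

Derivation:
Executing turtle program step by step:
Start: pos=(0,0), heading=0, pen down
LT 123: heading 0 -> 123
FD 3: (0,0) -> (-1.634,2.516) [heading=123, draw]
REPEAT 2 [
  -- iteration 1/2 --
  LT 135: heading 123 -> 258
  RT 180: heading 258 -> 78
  RT 180: heading 78 -> 258
  -- iteration 2/2 --
  LT 135: heading 258 -> 33
  RT 180: heading 33 -> 213
  RT 180: heading 213 -> 33
]
FD 16: (-1.634,2.516) -> (11.785,11.23) [heading=33, draw]
LT 135: heading 33 -> 168
LT 45: heading 168 -> 213
Final: pos=(11.785,11.23), heading=213, 2 segment(s) drawn
Segments drawn: 2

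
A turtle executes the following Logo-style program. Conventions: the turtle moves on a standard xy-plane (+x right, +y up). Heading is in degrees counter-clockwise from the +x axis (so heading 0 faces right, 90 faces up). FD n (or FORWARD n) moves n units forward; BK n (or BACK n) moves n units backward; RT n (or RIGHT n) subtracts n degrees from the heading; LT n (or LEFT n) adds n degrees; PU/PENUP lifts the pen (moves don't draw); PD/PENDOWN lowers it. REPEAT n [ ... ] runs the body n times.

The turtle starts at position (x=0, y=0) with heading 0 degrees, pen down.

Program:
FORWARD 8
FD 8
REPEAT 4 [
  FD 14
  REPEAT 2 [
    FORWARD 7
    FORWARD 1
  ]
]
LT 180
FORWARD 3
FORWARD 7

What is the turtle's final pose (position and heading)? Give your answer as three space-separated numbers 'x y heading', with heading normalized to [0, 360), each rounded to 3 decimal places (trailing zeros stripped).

Executing turtle program step by step:
Start: pos=(0,0), heading=0, pen down
FD 8: (0,0) -> (8,0) [heading=0, draw]
FD 8: (8,0) -> (16,0) [heading=0, draw]
REPEAT 4 [
  -- iteration 1/4 --
  FD 14: (16,0) -> (30,0) [heading=0, draw]
  REPEAT 2 [
    -- iteration 1/2 --
    FD 7: (30,0) -> (37,0) [heading=0, draw]
    FD 1: (37,0) -> (38,0) [heading=0, draw]
    -- iteration 2/2 --
    FD 7: (38,0) -> (45,0) [heading=0, draw]
    FD 1: (45,0) -> (46,0) [heading=0, draw]
  ]
  -- iteration 2/4 --
  FD 14: (46,0) -> (60,0) [heading=0, draw]
  REPEAT 2 [
    -- iteration 1/2 --
    FD 7: (60,0) -> (67,0) [heading=0, draw]
    FD 1: (67,0) -> (68,0) [heading=0, draw]
    -- iteration 2/2 --
    FD 7: (68,0) -> (75,0) [heading=0, draw]
    FD 1: (75,0) -> (76,0) [heading=0, draw]
  ]
  -- iteration 3/4 --
  FD 14: (76,0) -> (90,0) [heading=0, draw]
  REPEAT 2 [
    -- iteration 1/2 --
    FD 7: (90,0) -> (97,0) [heading=0, draw]
    FD 1: (97,0) -> (98,0) [heading=0, draw]
    -- iteration 2/2 --
    FD 7: (98,0) -> (105,0) [heading=0, draw]
    FD 1: (105,0) -> (106,0) [heading=0, draw]
  ]
  -- iteration 4/4 --
  FD 14: (106,0) -> (120,0) [heading=0, draw]
  REPEAT 2 [
    -- iteration 1/2 --
    FD 7: (120,0) -> (127,0) [heading=0, draw]
    FD 1: (127,0) -> (128,0) [heading=0, draw]
    -- iteration 2/2 --
    FD 7: (128,0) -> (135,0) [heading=0, draw]
    FD 1: (135,0) -> (136,0) [heading=0, draw]
  ]
]
LT 180: heading 0 -> 180
FD 3: (136,0) -> (133,0) [heading=180, draw]
FD 7: (133,0) -> (126,0) [heading=180, draw]
Final: pos=(126,0), heading=180, 24 segment(s) drawn

Answer: 126 0 180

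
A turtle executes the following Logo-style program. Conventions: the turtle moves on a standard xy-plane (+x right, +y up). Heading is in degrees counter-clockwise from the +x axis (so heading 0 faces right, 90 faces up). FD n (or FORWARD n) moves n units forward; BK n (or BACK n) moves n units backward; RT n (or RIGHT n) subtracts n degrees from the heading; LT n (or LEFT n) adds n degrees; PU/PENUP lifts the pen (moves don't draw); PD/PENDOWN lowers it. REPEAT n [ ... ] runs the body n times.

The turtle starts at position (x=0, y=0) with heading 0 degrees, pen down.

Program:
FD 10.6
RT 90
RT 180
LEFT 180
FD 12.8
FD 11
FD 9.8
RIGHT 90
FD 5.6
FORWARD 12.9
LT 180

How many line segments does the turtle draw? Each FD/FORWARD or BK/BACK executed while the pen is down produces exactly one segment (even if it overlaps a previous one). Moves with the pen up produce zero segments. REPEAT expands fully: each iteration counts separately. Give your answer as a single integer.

Executing turtle program step by step:
Start: pos=(0,0), heading=0, pen down
FD 10.6: (0,0) -> (10.6,0) [heading=0, draw]
RT 90: heading 0 -> 270
RT 180: heading 270 -> 90
LT 180: heading 90 -> 270
FD 12.8: (10.6,0) -> (10.6,-12.8) [heading=270, draw]
FD 11: (10.6,-12.8) -> (10.6,-23.8) [heading=270, draw]
FD 9.8: (10.6,-23.8) -> (10.6,-33.6) [heading=270, draw]
RT 90: heading 270 -> 180
FD 5.6: (10.6,-33.6) -> (5,-33.6) [heading=180, draw]
FD 12.9: (5,-33.6) -> (-7.9,-33.6) [heading=180, draw]
LT 180: heading 180 -> 0
Final: pos=(-7.9,-33.6), heading=0, 6 segment(s) drawn
Segments drawn: 6

Answer: 6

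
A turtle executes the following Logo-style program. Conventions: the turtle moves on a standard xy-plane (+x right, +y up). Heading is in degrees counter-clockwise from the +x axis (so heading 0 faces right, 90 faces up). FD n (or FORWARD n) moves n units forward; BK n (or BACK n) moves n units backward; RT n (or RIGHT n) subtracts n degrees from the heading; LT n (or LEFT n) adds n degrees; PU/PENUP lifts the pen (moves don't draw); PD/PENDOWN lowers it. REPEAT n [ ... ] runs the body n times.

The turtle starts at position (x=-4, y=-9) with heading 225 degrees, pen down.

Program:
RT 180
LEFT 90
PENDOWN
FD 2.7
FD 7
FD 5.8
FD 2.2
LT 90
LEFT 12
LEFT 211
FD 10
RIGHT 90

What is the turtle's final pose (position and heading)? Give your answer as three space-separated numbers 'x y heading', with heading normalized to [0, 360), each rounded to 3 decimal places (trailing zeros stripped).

Answer: -16.167 13.51 358

Derivation:
Executing turtle program step by step:
Start: pos=(-4,-9), heading=225, pen down
RT 180: heading 225 -> 45
LT 90: heading 45 -> 135
PD: pen down
FD 2.7: (-4,-9) -> (-5.909,-7.091) [heading=135, draw]
FD 7: (-5.909,-7.091) -> (-10.859,-2.141) [heading=135, draw]
FD 5.8: (-10.859,-2.141) -> (-14.96,1.96) [heading=135, draw]
FD 2.2: (-14.96,1.96) -> (-16.516,3.516) [heading=135, draw]
LT 90: heading 135 -> 225
LT 12: heading 225 -> 237
LT 211: heading 237 -> 88
FD 10: (-16.516,3.516) -> (-16.167,13.51) [heading=88, draw]
RT 90: heading 88 -> 358
Final: pos=(-16.167,13.51), heading=358, 5 segment(s) drawn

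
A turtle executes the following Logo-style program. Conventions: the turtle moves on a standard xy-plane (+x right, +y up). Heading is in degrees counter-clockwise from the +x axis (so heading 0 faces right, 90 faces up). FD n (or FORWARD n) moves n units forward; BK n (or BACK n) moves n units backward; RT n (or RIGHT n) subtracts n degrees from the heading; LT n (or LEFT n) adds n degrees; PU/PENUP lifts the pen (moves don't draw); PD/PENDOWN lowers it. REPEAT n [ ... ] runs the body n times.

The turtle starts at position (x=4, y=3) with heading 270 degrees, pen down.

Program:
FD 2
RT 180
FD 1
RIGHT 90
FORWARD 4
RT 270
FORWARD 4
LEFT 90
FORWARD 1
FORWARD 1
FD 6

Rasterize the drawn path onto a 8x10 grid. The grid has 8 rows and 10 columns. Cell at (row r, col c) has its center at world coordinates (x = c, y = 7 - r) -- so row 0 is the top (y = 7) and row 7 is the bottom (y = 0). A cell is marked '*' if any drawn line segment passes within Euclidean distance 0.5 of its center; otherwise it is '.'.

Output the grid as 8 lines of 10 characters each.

Segment 0: (4,3) -> (4,1)
Segment 1: (4,1) -> (4,2)
Segment 2: (4,2) -> (8,2)
Segment 3: (8,2) -> (8,6)
Segment 4: (8,6) -> (7,6)
Segment 5: (7,6) -> (6,6)
Segment 6: (6,6) -> (-0,6)

Answer: ..........
*********.
........*.
........*.
....*...*.
....*****.
....*.....
..........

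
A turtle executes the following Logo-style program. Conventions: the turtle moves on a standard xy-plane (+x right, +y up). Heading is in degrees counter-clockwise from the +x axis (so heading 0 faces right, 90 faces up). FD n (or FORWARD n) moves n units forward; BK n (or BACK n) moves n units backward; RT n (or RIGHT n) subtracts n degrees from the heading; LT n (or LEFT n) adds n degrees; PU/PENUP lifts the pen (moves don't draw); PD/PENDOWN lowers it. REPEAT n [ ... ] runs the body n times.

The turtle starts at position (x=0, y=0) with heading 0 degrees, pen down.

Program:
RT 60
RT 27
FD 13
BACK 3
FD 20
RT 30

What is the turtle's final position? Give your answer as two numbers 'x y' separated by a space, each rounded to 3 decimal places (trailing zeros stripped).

Answer: 1.57 -29.959

Derivation:
Executing turtle program step by step:
Start: pos=(0,0), heading=0, pen down
RT 60: heading 0 -> 300
RT 27: heading 300 -> 273
FD 13: (0,0) -> (0.68,-12.982) [heading=273, draw]
BK 3: (0.68,-12.982) -> (0.523,-9.986) [heading=273, draw]
FD 20: (0.523,-9.986) -> (1.57,-29.959) [heading=273, draw]
RT 30: heading 273 -> 243
Final: pos=(1.57,-29.959), heading=243, 3 segment(s) drawn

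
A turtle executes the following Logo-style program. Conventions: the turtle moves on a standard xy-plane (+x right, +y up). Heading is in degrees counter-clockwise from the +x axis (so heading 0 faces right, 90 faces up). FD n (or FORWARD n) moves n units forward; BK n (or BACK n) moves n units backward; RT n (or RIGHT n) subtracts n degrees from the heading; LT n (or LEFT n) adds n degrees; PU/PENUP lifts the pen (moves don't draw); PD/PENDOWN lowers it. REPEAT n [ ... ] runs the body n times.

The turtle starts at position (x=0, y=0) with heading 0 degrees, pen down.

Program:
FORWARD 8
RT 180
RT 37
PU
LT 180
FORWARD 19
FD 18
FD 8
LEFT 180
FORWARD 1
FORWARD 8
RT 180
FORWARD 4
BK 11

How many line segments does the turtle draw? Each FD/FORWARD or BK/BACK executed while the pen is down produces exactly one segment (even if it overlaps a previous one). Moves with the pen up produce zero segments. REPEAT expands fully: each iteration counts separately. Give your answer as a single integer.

Executing turtle program step by step:
Start: pos=(0,0), heading=0, pen down
FD 8: (0,0) -> (8,0) [heading=0, draw]
RT 180: heading 0 -> 180
RT 37: heading 180 -> 143
PU: pen up
LT 180: heading 143 -> 323
FD 19: (8,0) -> (23.174,-11.434) [heading=323, move]
FD 18: (23.174,-11.434) -> (37.55,-22.267) [heading=323, move]
FD 8: (37.55,-22.267) -> (43.939,-27.082) [heading=323, move]
LT 180: heading 323 -> 143
FD 1: (43.939,-27.082) -> (43.14,-26.48) [heading=143, move]
FD 8: (43.14,-26.48) -> (36.751,-21.665) [heading=143, move]
RT 180: heading 143 -> 323
FD 4: (36.751,-21.665) -> (39.945,-24.073) [heading=323, move]
BK 11: (39.945,-24.073) -> (31.16,-17.453) [heading=323, move]
Final: pos=(31.16,-17.453), heading=323, 1 segment(s) drawn
Segments drawn: 1

Answer: 1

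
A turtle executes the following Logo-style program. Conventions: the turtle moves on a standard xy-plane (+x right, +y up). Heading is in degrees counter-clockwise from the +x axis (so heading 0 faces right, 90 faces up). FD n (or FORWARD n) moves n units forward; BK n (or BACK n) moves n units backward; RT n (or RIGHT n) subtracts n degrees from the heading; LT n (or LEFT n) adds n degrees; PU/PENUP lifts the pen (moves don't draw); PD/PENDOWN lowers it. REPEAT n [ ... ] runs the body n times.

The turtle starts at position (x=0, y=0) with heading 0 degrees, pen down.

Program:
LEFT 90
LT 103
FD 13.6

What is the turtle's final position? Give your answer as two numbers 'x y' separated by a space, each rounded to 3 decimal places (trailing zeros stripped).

Answer: -13.251 -3.059

Derivation:
Executing turtle program step by step:
Start: pos=(0,0), heading=0, pen down
LT 90: heading 0 -> 90
LT 103: heading 90 -> 193
FD 13.6: (0,0) -> (-13.251,-3.059) [heading=193, draw]
Final: pos=(-13.251,-3.059), heading=193, 1 segment(s) drawn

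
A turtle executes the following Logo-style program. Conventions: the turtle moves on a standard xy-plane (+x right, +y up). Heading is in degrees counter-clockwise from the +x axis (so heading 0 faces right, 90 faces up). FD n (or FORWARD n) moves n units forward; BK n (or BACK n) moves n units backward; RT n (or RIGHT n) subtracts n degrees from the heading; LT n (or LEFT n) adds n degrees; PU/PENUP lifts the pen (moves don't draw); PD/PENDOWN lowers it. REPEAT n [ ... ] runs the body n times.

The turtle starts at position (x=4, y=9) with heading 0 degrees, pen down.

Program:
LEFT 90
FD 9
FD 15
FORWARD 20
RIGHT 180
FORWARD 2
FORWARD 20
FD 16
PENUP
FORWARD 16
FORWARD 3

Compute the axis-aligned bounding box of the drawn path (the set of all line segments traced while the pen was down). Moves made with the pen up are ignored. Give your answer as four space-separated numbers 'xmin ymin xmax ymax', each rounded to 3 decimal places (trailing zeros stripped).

Executing turtle program step by step:
Start: pos=(4,9), heading=0, pen down
LT 90: heading 0 -> 90
FD 9: (4,9) -> (4,18) [heading=90, draw]
FD 15: (4,18) -> (4,33) [heading=90, draw]
FD 20: (4,33) -> (4,53) [heading=90, draw]
RT 180: heading 90 -> 270
FD 2: (4,53) -> (4,51) [heading=270, draw]
FD 20: (4,51) -> (4,31) [heading=270, draw]
FD 16: (4,31) -> (4,15) [heading=270, draw]
PU: pen up
FD 16: (4,15) -> (4,-1) [heading=270, move]
FD 3: (4,-1) -> (4,-4) [heading=270, move]
Final: pos=(4,-4), heading=270, 6 segment(s) drawn

Segment endpoints: x in {4, 4, 4, 4, 4, 4}, y in {9, 15, 18, 31, 33, 51, 53}
xmin=4, ymin=9, xmax=4, ymax=53

Answer: 4 9 4 53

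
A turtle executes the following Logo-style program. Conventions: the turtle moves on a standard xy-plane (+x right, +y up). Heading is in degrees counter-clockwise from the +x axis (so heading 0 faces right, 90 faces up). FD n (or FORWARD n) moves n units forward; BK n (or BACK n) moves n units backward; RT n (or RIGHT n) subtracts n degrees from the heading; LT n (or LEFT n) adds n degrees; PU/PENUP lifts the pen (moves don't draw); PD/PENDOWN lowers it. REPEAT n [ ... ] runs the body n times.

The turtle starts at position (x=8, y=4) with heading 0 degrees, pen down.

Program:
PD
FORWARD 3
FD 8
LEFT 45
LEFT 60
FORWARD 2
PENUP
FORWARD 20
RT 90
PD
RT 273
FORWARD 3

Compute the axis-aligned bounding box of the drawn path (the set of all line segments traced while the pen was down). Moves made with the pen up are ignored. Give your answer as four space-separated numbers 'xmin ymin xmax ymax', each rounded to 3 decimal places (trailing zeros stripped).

Answer: 8 4 19 28.185

Derivation:
Executing turtle program step by step:
Start: pos=(8,4), heading=0, pen down
PD: pen down
FD 3: (8,4) -> (11,4) [heading=0, draw]
FD 8: (11,4) -> (19,4) [heading=0, draw]
LT 45: heading 0 -> 45
LT 60: heading 45 -> 105
FD 2: (19,4) -> (18.482,5.932) [heading=105, draw]
PU: pen up
FD 20: (18.482,5.932) -> (13.306,25.25) [heading=105, move]
RT 90: heading 105 -> 15
PD: pen down
RT 273: heading 15 -> 102
FD 3: (13.306,25.25) -> (12.682,28.185) [heading=102, draw]
Final: pos=(12.682,28.185), heading=102, 4 segment(s) drawn

Segment endpoints: x in {8, 11, 12.682, 13.306, 18.482, 19}, y in {4, 5.932, 25.25, 28.185}
xmin=8, ymin=4, xmax=19, ymax=28.185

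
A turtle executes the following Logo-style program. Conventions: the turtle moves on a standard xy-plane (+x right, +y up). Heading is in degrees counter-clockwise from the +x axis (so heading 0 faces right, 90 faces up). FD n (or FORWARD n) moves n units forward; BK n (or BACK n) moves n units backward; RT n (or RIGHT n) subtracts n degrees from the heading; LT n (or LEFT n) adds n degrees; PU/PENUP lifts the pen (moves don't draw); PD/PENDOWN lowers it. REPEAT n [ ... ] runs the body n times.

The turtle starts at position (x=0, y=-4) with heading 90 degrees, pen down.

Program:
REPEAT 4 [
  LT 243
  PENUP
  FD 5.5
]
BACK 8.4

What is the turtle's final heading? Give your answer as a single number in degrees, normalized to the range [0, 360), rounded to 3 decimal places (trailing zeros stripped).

Executing turtle program step by step:
Start: pos=(0,-4), heading=90, pen down
REPEAT 4 [
  -- iteration 1/4 --
  LT 243: heading 90 -> 333
  PU: pen up
  FD 5.5: (0,-4) -> (4.901,-6.497) [heading=333, move]
  -- iteration 2/4 --
  LT 243: heading 333 -> 216
  PU: pen up
  FD 5.5: (4.901,-6.497) -> (0.451,-9.73) [heading=216, move]
  -- iteration 3/4 --
  LT 243: heading 216 -> 99
  PU: pen up
  FD 5.5: (0.451,-9.73) -> (-0.409,-4.297) [heading=99, move]
  -- iteration 4/4 --
  LT 243: heading 99 -> 342
  PU: pen up
  FD 5.5: (-0.409,-4.297) -> (4.821,-5.997) [heading=342, move]
]
BK 8.4: (4.821,-5.997) -> (-3.168,-3.401) [heading=342, move]
Final: pos=(-3.168,-3.401), heading=342, 0 segment(s) drawn

Answer: 342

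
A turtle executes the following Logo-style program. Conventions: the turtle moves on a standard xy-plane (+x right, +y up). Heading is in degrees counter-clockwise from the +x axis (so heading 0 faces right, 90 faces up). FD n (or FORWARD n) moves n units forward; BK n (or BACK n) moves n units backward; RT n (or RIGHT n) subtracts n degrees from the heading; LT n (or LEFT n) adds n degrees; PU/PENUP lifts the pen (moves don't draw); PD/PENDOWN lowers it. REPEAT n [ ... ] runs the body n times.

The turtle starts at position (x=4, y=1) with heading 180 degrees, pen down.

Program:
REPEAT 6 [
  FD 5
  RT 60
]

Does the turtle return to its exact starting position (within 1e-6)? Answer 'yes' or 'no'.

Executing turtle program step by step:
Start: pos=(4,1), heading=180, pen down
REPEAT 6 [
  -- iteration 1/6 --
  FD 5: (4,1) -> (-1,1) [heading=180, draw]
  RT 60: heading 180 -> 120
  -- iteration 2/6 --
  FD 5: (-1,1) -> (-3.5,5.33) [heading=120, draw]
  RT 60: heading 120 -> 60
  -- iteration 3/6 --
  FD 5: (-3.5,5.33) -> (-1,9.66) [heading=60, draw]
  RT 60: heading 60 -> 0
  -- iteration 4/6 --
  FD 5: (-1,9.66) -> (4,9.66) [heading=0, draw]
  RT 60: heading 0 -> 300
  -- iteration 5/6 --
  FD 5: (4,9.66) -> (6.5,5.33) [heading=300, draw]
  RT 60: heading 300 -> 240
  -- iteration 6/6 --
  FD 5: (6.5,5.33) -> (4,1) [heading=240, draw]
  RT 60: heading 240 -> 180
]
Final: pos=(4,1), heading=180, 6 segment(s) drawn

Start position: (4, 1)
Final position: (4, 1)
Distance = 0; < 1e-6 -> CLOSED

Answer: yes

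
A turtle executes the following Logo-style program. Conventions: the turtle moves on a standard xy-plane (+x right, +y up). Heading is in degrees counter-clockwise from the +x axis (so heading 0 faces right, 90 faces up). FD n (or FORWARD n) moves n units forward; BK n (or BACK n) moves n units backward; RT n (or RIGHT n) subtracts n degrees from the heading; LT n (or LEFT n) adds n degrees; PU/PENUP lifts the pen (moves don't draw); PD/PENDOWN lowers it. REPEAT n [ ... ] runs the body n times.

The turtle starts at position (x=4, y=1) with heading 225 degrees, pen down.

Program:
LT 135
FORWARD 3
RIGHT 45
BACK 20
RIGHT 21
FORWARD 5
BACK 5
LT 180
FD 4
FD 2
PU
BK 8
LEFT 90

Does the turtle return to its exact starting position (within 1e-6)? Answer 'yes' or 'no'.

Executing turtle program step by step:
Start: pos=(4,1), heading=225, pen down
LT 135: heading 225 -> 0
FD 3: (4,1) -> (7,1) [heading=0, draw]
RT 45: heading 0 -> 315
BK 20: (7,1) -> (-7.142,15.142) [heading=315, draw]
RT 21: heading 315 -> 294
FD 5: (-7.142,15.142) -> (-5.108,10.574) [heading=294, draw]
BK 5: (-5.108,10.574) -> (-7.142,15.142) [heading=294, draw]
LT 180: heading 294 -> 114
FD 4: (-7.142,15.142) -> (-8.769,18.796) [heading=114, draw]
FD 2: (-8.769,18.796) -> (-9.583,20.623) [heading=114, draw]
PU: pen up
BK 8: (-9.583,20.623) -> (-6.329,13.315) [heading=114, move]
LT 90: heading 114 -> 204
Final: pos=(-6.329,13.315), heading=204, 6 segment(s) drawn

Start position: (4, 1)
Final position: (-6.329, 13.315)
Distance = 16.073; >= 1e-6 -> NOT closed

Answer: no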